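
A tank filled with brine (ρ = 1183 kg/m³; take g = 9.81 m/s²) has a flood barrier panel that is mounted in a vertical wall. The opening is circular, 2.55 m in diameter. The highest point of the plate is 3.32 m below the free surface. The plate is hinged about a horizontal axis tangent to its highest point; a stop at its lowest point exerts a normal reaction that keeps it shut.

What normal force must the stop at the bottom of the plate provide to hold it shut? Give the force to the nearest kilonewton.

γ = ρg = 1183 × 9.81 / 1000 = 11.60523 kN/m³.
The centroid is at the centre, 1.275 m below the top of the plate, so the centroid depth is h_c = 3.32 + 1.275 = 4.595 m.
A = π(1.275)² = 5.10705 m².
Resultant F = γ·h_c·A = 11.60523 × 4.595 × 5.10705 = 272.339 kN.
I_c = πr⁴/4 = π × 1.275⁴/4 = 2.07554 m⁴.
Centre of pressure: y_p = y_c + I_c/(y_c·A) = 4.595 + 2.07554/(4.595 × 5.10705) = 4.595 + 0.0884454 = 4.68345 m along the plane.
The resultant acts 1.275 + 0.0884454 = 1.36345 m (along the plate) below the hinge at the top edge, so the moment about the hinge is M = F × 1.36345 = 272.339 × 1.36345 = 371.321 kN·m.
A normal force at the bottom, 2.55 m from the hinge, must supply this moment: P = 371.321/2.55 = 145.616 kN.

P ≈ 146 kN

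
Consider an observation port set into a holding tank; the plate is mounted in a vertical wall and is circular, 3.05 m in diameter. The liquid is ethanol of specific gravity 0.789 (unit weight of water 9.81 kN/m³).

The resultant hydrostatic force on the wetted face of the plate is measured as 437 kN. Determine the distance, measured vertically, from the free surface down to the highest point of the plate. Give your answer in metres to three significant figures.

d_top ≈ 6.20 m

γ = 0.789 × 9.81 = 7.74009 kN/m³.
A = π(1.525)² = 7.30617 m².
From F = γ·h_c·A, the centroid depth is h_c = 437/(7.74009 × 7.30617) = 7.72762 m.
The centroid is at the centre, 1.525 m below the top of the plate, so the highest point sits at h_top = 7.72762 − 1.525 = 6.20262 m below the surface.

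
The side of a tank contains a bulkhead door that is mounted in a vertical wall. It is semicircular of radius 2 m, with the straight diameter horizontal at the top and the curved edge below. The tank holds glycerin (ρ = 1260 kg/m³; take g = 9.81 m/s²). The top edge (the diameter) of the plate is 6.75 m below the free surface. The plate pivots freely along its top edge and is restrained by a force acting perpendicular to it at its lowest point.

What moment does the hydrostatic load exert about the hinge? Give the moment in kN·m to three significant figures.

M ≈ 523 kN·m

γ = ρg = 1260 × 9.81 / 1000 = 12.3606 kN/m³.
The centroid of a semicircle lies 4r/(3π) = 0.848826 m from the diameter, here below the top edge, so the centroid depth is h_c = 6.75 + 0.848826 = 7.59883 m.
A = πr²/2 = π × 2²/2 = 6.28319 m².
Resultant F = γ·h_c·A = 12.3606 × 7.59883 × 6.28319 = 590.156 kN.
I_c = (π/8 − 8/(9π))·r⁴ = 0.109757 × 2⁴ = 1.75611 m⁴.
Centre of pressure: y_p = y_c + I_c/(y_c·A) = 7.59883 + 1.75611/(7.59883 × 6.28319) = 7.59883 + 0.0367811 = 7.63561 m along the plane.
The resultant acts 0.848826 + 0.0367811 = 0.885607 m (along the plate) below the hinge at the top edge, so the moment about the hinge is M = F × 0.885607 = 590.156 × 0.885607 = 522.646 kN·m.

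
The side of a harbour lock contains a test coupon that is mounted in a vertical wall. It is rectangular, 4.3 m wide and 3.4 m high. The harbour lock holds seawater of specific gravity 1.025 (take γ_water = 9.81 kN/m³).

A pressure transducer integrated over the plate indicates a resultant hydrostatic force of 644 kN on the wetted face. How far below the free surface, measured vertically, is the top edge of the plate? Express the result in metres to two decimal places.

γ = 1.025 × 9.81 = 10.05525 kN/m³.
A = 4.3 × 3.4 = 14.62 m².
From F = γ·h_c·A, the centroid depth is h_c = 644/(10.05525 × 14.62) = 4.38072 m.
The centroid lies 3.4/2 = 1.7 m below the top edge, so the top edge sits at h_top = 4.38072 − 1.7 = 2.68072 m below the surface.

d_top ≈ 2.68 m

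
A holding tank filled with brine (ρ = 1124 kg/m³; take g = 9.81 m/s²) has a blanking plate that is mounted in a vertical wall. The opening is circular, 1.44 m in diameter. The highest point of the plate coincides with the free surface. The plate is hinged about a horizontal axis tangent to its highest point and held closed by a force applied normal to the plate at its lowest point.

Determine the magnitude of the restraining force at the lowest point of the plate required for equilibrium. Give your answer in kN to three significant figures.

γ = ρg = 1124 × 9.81 / 1000 = 11.02644 kN/m³.
The centroid is at the centre, 0.72 m below the top of the plate, so the centroid depth is h_c = 0.72 m.
A = π(0.72)² = 1.6286 m².
Resultant F = γ·h_c·A = 11.02644 × 0.72 × 1.6286 = 12.9295 kN.
I_c = πr⁴/4 = π × 0.72⁴/4 = 0.211067 m⁴.
Centre of pressure: y_p = y_c + I_c/(y_c·A) = 0.72 + 0.211067/(0.72 × 1.6286) = 0.72 + 0.18 = 0.9 m along the plane.
The resultant acts 0.72 + 0.18 = 0.9 m (along the plate) below the hinge at the top edge, so the moment about the hinge is M = F × 0.9 = 12.9295 × 0.9 = 11.6366 kN·m.
A normal force at the bottom, 1.44 m from the hinge, must supply this moment: P = 11.6366/1.44 = 8.08097 kN.

P ≈ 8.08 kN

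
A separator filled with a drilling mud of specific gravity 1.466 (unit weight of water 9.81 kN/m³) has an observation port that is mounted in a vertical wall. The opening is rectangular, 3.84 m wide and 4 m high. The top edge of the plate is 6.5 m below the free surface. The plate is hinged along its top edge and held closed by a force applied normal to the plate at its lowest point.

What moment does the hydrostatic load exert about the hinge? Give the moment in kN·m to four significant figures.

γ = 1.466 × 9.81 = 14.38146 kN/m³.
The centroid lies 4/2 = 2 m below the top edge, so the centroid depth is h_c = 6.5 + 2 = 8.5 m.
A = 3.84 × 4 = 15.36 m².
Resultant F = γ·h_c·A = 14.38146 × 8.5 × 15.36 = 1877.64 kN.
I_c = b·h³/12 = 3.84 × 4³/12 = 20.48 m⁴.
Centre of pressure: y_p = y_c + I_c/(y_c·A) = 8.5 + 20.48/(8.5 × 15.36) = 8.5 + 0.156863 = 8.65686 m along the plane.
The resultant acts 2 + 0.156863 = 2.15686 m (along the plate) below the hinge at the top edge, so the moment about the hinge is M = F × 2.15686 = 1877.64 × 2.15686 = 4049.81 kN·m.

M ≈ 4050 kN·m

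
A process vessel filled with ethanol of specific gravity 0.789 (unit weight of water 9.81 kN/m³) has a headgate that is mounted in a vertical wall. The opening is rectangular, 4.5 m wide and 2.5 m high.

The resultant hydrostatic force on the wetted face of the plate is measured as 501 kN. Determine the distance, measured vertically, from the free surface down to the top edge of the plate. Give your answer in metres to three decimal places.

γ = 0.789 × 9.81 = 7.74009 kN/m³.
A = 4.5 × 2.5 = 11.25 m².
From F = γ·h_c·A, the centroid depth is h_c = 501/(7.74009 × 11.25) = 5.75359 m.
The centroid lies 2.5/2 = 1.25 m below the top edge, so the top edge sits at h_top = 5.75359 − 1.25 = 4.50359 m below the surface.

d_top ≈ 4.504 m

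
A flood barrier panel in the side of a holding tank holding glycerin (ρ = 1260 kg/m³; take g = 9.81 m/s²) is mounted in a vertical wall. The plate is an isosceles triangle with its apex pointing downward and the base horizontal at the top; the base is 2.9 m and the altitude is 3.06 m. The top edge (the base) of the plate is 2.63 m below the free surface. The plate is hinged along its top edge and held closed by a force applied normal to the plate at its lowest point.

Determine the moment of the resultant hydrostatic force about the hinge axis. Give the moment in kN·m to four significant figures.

γ = ρg = 1260 × 9.81 / 1000 = 12.3606 kN/m³.
With the apex down, the centroid sits h/3 = 3.06/3 = 1.02 m below the base (the top edge), so the centroid depth is h_c = 2.63 + 1.02 = 3.65 m.
A = ½ × 2.9 × 3.06 = 4.437 m².
Resultant F = γ·h_c·A = 12.3606 × 3.65 × 4.437 = 200.181 kN.
I_c = b·h³/36 = 2.9 × 3.06³/36 = 2.30813 m⁴.
Centre of pressure: y_p = y_c + I_c/(y_c·A) = 3.65 + 2.30813/(3.65 × 4.437) = 3.65 + 0.142521 = 3.79252 m along the plane.
The resultant acts 1.02 + 0.142521 = 1.16252 m (along the plate) below the hinge at the top edge, so the moment about the hinge is M = F × 1.16252 = 200.181 × 1.16252 = 232.714 kN·m.

M ≈ 232.7 kN·m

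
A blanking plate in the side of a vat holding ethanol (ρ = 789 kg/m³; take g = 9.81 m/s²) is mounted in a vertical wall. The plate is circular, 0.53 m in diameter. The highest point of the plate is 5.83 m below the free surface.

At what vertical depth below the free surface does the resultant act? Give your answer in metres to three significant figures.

h_p = 6.10 m

γ = ρg = 789 × 9.81 / 1000 = 7.74009 kN/m³.
The centroid is at the centre, 0.265 m below the top of the plate, so the centroid depth is h_c = 5.83 + 0.265 = 6.095 m.
A = π(0.265)² = 0.220618 m².
Resultant F = γ·h_c·A = 7.74009 × 6.095 × 0.220618 = 10.4078 kN.
I_c = πr⁴/4 = π × 0.265⁴/4 = 0.00387323 m⁴.
Centre of pressure: y_p = y_c + I_c/(y_c·A) = 6.095 + 0.00387323/(6.095 × 0.220618) = 6.095 + 0.00288044 = 6.09788 m along the plane.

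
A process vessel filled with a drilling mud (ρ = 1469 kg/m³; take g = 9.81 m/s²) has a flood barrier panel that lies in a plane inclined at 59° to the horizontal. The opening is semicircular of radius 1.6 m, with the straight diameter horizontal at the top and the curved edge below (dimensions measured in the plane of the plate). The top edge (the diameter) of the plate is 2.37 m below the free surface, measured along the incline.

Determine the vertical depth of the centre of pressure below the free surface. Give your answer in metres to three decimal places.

γ = ρg = 1469 × 9.81 / 1000 = 14.41089 kN/m³.
Let θ = 59° be the plate's angle to the horizontal; measure y along the incline from where the plane meets the free surface. Vertical depth h = y·sinθ with sinθ = 0.857167.
The centroid of a semicircle lies 4r/(3π) = 0.679061 m from the diameter, here below the top edge, so y_c = 2.37 + 0.679061 = 3.04906 m and h_c = 3.04906 × 0.857167 = 2.61355 m.
A = πr²/2 = π × 1.6²/2 = 4.02124 m².
Resultant F = γ·h_c·A = 14.41089 × 2.61355 × 4.02124 = 151.454 kN.
I_c = (π/8 − 8/(9π))·r⁴ = 0.109757 × 1.6⁴ = 0.719303 m⁴.
Centre of pressure: y_p = y_c + I_c/(y_c·A) = 3.04906 + 0.719303/(3.04906 × 4.02124) = 3.04906 + 0.0586659 = 3.10773 m along the plane.
Vertically, h_p = y_p·sinθ = 3.10773 × 0.857167 = 2.66384 m.

h_p = 2.664 m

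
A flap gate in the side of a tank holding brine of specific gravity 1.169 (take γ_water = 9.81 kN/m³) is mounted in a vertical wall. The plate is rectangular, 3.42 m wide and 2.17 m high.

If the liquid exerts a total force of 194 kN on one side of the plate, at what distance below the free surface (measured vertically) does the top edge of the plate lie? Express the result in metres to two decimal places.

γ = 1.169 × 9.81 = 11.46789 kN/m³.
A = 3.42 × 2.17 = 7.4214 m².
From F = γ·h_c·A, the centroid depth is h_c = 194/(11.46789 × 7.4214) = 2.27946 m.
The centroid lies 2.17/2 = 1.085 m below the top edge, so the top edge sits at h_top = 2.27946 − 1.085 = 1.19446 m below the surface.

d_top ≈ 1.19 m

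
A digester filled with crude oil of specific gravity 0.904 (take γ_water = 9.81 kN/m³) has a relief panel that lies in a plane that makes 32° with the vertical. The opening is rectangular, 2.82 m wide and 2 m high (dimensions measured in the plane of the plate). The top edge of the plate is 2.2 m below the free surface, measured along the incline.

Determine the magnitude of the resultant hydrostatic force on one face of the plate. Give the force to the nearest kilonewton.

γ = 0.904 × 9.81 = 8.86824 kN/m³.
The plate makes 32° with the vertical, i.e. θ = 90° − 32° = 58° to the horizontal. Measuring y along the incline from the free-surface line, vertical depth h = y·sinθ with sinθ = 0.848048.
The centroid lies 2/2 = 1 m below the top edge, so y_c = 2.2 + 1 = 3.2 m and h_c = 3.2 × 0.848048 = 2.71375 m.
A = 2.82 × 2 = 5.64 m².
Resultant F = γ·h_c·A = 8.86824 × 2.71375 × 5.64 = 135.733 kN.

F ≈ 136 kN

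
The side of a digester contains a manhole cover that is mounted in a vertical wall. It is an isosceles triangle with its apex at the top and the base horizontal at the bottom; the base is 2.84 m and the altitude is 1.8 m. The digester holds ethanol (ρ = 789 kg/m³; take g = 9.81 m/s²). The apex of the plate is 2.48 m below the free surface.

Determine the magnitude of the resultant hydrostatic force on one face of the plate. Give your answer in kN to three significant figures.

γ = ρg = 789 × 9.81 / 1000 = 7.74009 kN/m³.
With the apex up, the centroid sits 2h/3 = 2 × 1.8/3 = 1.2 m below the apex, so the centroid depth is h_c = 2.48 + 1.2 = 3.68 m.
A = ½ × 2.84 × 1.8 = 2.556 m².
Resultant F = γ·h_c·A = 7.74009 × 3.68 × 2.556 = 72.8039 kN.

F ≈ 72.8 kN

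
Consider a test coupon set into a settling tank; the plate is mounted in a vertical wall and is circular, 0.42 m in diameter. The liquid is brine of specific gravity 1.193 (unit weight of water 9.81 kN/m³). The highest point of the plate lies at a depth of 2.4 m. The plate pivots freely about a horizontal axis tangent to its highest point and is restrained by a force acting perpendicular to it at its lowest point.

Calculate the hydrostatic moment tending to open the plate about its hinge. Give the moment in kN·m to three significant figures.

γ = 1.193 × 9.81 = 11.70333 kN/m³.
The centroid is at the centre, 0.21 m below the top of the plate, so the centroid depth is h_c = 2.4 + 0.21 = 2.61 m.
A = π(0.21)² = 0.138544 m².
Resultant F = γ·h_c·A = 11.70333 × 2.61 × 0.138544 = 4.23192 kN.
I_c = πr⁴/4 = π × 0.21⁴/4 = 0.00152745 m⁴.
Centre of pressure: y_p = y_c + I_c/(y_c·A) = 2.61 + 0.00152745/(2.61 × 0.138544) = 2.61 + 0.00422414 = 2.61422 m along the plane.
The resultant acts 0.21 + 0.00422414 = 0.214224 m (along the plate) below the hinge at the top edge, so the moment about the hinge is M = F × 0.214224 = 4.23192 × 0.214224 = 0.906579 kN·m.

M ≈ 0.907 kN·m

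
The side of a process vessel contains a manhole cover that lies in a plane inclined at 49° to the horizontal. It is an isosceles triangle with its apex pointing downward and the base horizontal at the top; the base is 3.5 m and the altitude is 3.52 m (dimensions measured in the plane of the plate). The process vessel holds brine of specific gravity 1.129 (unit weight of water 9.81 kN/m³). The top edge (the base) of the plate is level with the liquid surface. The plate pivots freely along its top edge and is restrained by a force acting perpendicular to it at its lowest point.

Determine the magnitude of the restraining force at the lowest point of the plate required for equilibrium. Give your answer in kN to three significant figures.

γ = 1.129 × 9.81 = 11.07549 kN/m³.
Let θ = 49° be the plate's angle to the horizontal; measure y along the incline from where the plane meets the free surface. Vertical depth h = y·sinθ with sinθ = 0.754710.
With the apex down, the centroid sits h/3 = 3.52/3 = 1.17333 m below the base (the top edge), so y_c = 1.17333 m and h_c = 1.17333 × 0.754710 = 0.885524 m.
A = ½ × 3.5 × 3.52 = 6.16 m².
Resultant F = γ·h_c·A = 11.07549 × 0.885524 × 6.16 = 60.4149 kN.
I_c = b·h³/36 = 3.5 × 3.52³/36 = 4.24027 m⁴.
Centre of pressure: y_p = y_c + I_c/(y_c·A) = 1.17333 + 4.24027/(1.17333 × 6.16) = 1.17333 + 0.586668 = 1.76 m along the plane.
The resultant acts 1.17333 + 0.586668 = 1.76 m (along the plate) below the hinge at the top edge, so the moment about the hinge is M = F × 1.76 = 60.4149 × 1.76 = 106.33 kN·m.
A normal force at the bottom, 3.52 m from the hinge, must supply this moment: P = 106.33/3.52 = 30.2074 kN.

P ≈ 30.2 kN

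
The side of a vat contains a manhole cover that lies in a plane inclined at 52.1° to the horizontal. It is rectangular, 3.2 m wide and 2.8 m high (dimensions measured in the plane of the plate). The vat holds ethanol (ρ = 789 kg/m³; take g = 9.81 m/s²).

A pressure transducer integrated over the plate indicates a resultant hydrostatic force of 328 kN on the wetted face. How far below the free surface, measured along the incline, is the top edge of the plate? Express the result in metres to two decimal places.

y_top ≈ 4.59 m

γ = ρg = 789 × 9.81 / 1000 = 7.74009 kN/m³.
A = 3.2 × 2.8 = 8.96 m².
From F = γ·h_c·A, the centroid depth is h_c = 328/(7.74009 × 8.96) = 4.72955 m.
Let θ = 52.1° be the plate's angle to the horizontal; measure y along the incline from where the plane meets the free surface. Vertical depth h = y·sinθ with sinθ = 0.789084.
Along the incline, y_c = h_c/sinθ = 4.72955/0.789084 = 5.99372 m.
The centroid lies 2.8/2 = 1.4 m below the top edge, so the top edge sits at y_top = 5.99372 − 1.4 = 4.59372 m along the incline.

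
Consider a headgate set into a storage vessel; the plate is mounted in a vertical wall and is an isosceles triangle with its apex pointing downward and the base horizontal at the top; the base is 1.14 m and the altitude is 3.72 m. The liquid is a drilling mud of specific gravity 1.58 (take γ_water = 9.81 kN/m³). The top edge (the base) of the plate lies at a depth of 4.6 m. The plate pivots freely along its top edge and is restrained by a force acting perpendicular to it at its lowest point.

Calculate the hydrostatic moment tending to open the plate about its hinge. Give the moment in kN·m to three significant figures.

γ = 1.58 × 9.81 = 15.4998 kN/m³.
With the apex down, the centroid sits h/3 = 3.72/3 = 1.24 m below the base (the top edge), so the centroid depth is h_c = 4.6 + 1.24 = 5.84 m.
A = ½ × 1.14 × 3.72 = 2.1204 m².
Resultant F = γ·h_c·A = 15.4998 × 5.84 × 2.1204 = 191.936 kN.
I_c = b·h³/36 = 1.14 × 3.72³/36 = 1.63016 m⁴.
Centre of pressure: y_p = y_c + I_c/(y_c·A) = 5.84 + 1.63016/(5.84 × 2.1204) = 5.84 + 0.131644 = 5.97164 m along the plane.
The resultant acts 1.24 + 0.131644 = 1.37164 m (along the plate) below the hinge at the top edge, so the moment about the hinge is M = F × 1.37164 = 191.936 × 1.37164 = 263.267 kN·m.

M ≈ 263 kN·m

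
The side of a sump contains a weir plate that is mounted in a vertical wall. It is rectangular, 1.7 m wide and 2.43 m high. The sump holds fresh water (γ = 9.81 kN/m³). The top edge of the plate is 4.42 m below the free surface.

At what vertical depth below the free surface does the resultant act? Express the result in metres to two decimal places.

h_p = 5.72 m

γ = 9.81 kN/m³.
The centroid lies 2.43/2 = 1.215 m below the top edge, so the centroid depth is h_c = 4.42 + 1.215 = 5.635 m.
A = 1.7 × 2.43 = 4.131 m².
Resultant F = γ·h_c·A = 9.81 × 5.635 × 4.131 = 228.359 kN.
I_c = b·h³/12 = 1.7 × 2.43³/12 = 2.03276 m⁴.
Centre of pressure: y_p = y_c + I_c/(y_c·A) = 5.635 + 2.03276/(5.635 × 4.131) = 5.635 + 0.0873247 = 5.72232 m along the plane.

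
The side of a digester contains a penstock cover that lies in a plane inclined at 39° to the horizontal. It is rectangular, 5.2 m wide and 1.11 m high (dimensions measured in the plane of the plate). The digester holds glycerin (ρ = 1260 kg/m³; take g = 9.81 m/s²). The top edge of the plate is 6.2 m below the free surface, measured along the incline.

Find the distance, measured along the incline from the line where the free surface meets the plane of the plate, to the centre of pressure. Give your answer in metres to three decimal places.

y_p = 6.770 m

γ = ρg = 1260 × 9.81 / 1000 = 12.3606 kN/m³.
Let θ = 39° be the plate's angle to the horizontal; measure y along the incline from where the plane meets the free surface. Vertical depth h = y·sinθ with sinθ = 0.629320.
The centroid lies 1.11/2 = 0.555 m below the top edge, so y_c = 6.2 + 0.555 = 6.755 m and h_c = 6.755 × 0.629320 = 4.25106 m.
A = 5.2 × 1.11 = 5.772 m².
Resultant F = γ·h_c·A = 12.3606 × 4.25106 × 5.772 = 303.294 kN.
I_c = b·h³/12 = 5.2 × 1.11³/12 = 0.59264 m⁴.
Centre of pressure: y_p = y_c + I_c/(y_c·A) = 6.755 + 0.59264/(6.755 × 5.772) = 6.755 + 0.0151998 = 6.7702 m along the plane.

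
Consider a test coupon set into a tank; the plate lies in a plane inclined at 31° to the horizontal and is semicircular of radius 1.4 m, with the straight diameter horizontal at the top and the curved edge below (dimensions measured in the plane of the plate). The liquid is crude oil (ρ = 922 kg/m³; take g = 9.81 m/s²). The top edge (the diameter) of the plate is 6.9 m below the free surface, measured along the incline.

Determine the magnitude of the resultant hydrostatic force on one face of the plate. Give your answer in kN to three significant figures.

γ = ρg = 922 × 9.81 / 1000 = 9.04482 kN/m³.
Let θ = 31° be the plate's angle to the horizontal; measure y along the incline from where the plane meets the free surface. Vertical depth h = y·sinθ with sinθ = 0.515038.
The centroid of a semicircle lies 4r/(3π) = 0.594178 m from the diameter, here below the top edge, so y_c = 6.9 + 0.594178 = 7.49418 m and h_c = 7.49418 × 0.515038 = 3.85979 m.
A = πr²/2 = π × 1.4²/2 = 3.07876 m².
Resultant F = γ·h_c·A = 9.04482 × 3.85979 × 3.07876 = 107.483 kN.

F ≈ 107 kN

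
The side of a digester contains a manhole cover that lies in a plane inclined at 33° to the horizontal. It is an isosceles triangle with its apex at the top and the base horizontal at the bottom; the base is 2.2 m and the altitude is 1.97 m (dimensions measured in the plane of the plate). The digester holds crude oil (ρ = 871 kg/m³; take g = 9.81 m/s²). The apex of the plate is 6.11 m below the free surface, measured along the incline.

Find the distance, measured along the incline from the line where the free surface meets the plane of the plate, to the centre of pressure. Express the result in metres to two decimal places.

γ = ρg = 871 × 9.81 / 1000 = 8.54451 kN/m³.
Let θ = 33° be the plate's angle to the horizontal; measure y along the incline from where the plane meets the free surface. Vertical depth h = y·sinθ with sinθ = 0.544639.
With the apex up, the centroid sits 2h/3 = 2 × 1.97/3 = 1.31333 m below the apex, so y_c = 6.11 + 1.31333 = 7.42333 m and h_c = 7.42333 × 0.544639 = 4.04304 m.
A = ½ × 2.2 × 1.97 = 2.167 m².
Resultant F = γ·h_c·A = 8.54451 × 4.04304 × 2.167 = 74.8607 kN.
I_c = b·h³/36 = 2.2 × 1.97³/36 = 0.467217 m⁴.
Centre of pressure: y_p = y_c + I_c/(y_c·A) = 7.42333 + 0.467217/(7.42333 × 2.167) = 7.42333 + 0.0290443 = 7.45237 m along the plane.

y_p = 7.45 m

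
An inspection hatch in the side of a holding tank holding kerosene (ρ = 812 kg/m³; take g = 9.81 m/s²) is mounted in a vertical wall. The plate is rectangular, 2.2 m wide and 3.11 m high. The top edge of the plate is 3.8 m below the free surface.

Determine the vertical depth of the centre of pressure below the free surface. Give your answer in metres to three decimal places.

γ = ρg = 812 × 9.81 / 1000 = 7.96572 kN/m³.
The centroid lies 3.11/2 = 1.555 m below the top edge, so the centroid depth is h_c = 3.8 + 1.555 = 5.355 m.
A = 2.2 × 3.11 = 6.842 m².
Resultant F = γ·h_c·A = 7.96572 × 5.355 × 6.842 = 291.855 kN.
I_c = b·h³/12 = 2.2 × 3.11³/12 = 5.51471 m⁴.
Centre of pressure: y_p = y_c + I_c/(y_c·A) = 5.355 + 5.51471/(5.355 × 6.842) = 5.355 + 0.150515 = 5.50552 m along the plane.

h_p = 5.506 m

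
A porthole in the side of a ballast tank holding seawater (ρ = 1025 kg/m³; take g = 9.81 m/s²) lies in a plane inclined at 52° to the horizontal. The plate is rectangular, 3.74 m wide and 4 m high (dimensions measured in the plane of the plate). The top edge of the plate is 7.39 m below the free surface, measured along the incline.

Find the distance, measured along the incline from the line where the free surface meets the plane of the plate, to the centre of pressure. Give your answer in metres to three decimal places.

y_p = 9.532 m

γ = ρg = 1025 × 9.81 / 1000 = 10.05525 kN/m³.
Let θ = 52° be the plate's angle to the horizontal; measure y along the incline from where the plane meets the free surface. Vertical depth h = y·sinθ with sinθ = 0.788011.
The centroid lies 4/2 = 2 m below the top edge, so y_c = 7.39 + 2 = 9.39 m and h_c = 9.39 × 0.788011 = 7.39942 m.
A = 3.74 × 4 = 14.96 m².
Resultant F = γ·h_c·A = 10.05525 × 7.39942 × 14.96 = 1113.07 kN.
I_c = b·h³/12 = 3.74 × 4³/12 = 19.9467 m⁴.
Centre of pressure: y_p = y_c + I_c/(y_c·A) = 9.39 + 19.9467/(9.39 × 14.96) = 9.39 + 0.141995 = 9.532 m along the plane.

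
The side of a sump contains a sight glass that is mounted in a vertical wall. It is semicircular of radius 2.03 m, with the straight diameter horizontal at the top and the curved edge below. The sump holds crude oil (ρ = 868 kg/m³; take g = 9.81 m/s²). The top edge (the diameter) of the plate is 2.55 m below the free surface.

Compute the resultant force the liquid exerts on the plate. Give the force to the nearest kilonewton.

γ = ρg = 868 × 9.81 / 1000 = 8.51508 kN/m³.
The centroid of a semicircle lies 4r/(3π) = 0.861559 m from the diameter, here below the top edge, so the centroid depth is h_c = 2.55 + 0.861559 = 3.41156 m.
A = πr²/2 = π × 2.03²/2 = 6.47309 m².
Resultant F = γ·h_c·A = 8.51508 × 3.41156 × 6.47309 = 188.041 kN.

F ≈ 188 kN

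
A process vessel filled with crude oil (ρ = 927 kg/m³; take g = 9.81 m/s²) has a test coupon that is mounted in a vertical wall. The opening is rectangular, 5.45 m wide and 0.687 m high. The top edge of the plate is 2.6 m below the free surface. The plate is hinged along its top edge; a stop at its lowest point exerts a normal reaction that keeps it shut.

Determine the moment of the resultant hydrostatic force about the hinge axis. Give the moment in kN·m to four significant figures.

γ = ρg = 927 × 9.81 / 1000 = 9.09387 kN/m³.
The centroid lies 0.687/2 = 0.3435 m below the top edge, so the centroid depth is h_c = 2.6 + 0.3435 = 2.9435 m.
A = 5.45 × 0.687 = 3.74415 m².
Resultant F = γ·h_c·A = 9.09387 × 2.9435 × 3.74415 = 100.223 kN.
I_c = b·h³/12 = 5.45 × 0.687³/12 = 0.14726 m⁴.
Centre of pressure: y_p = y_c + I_c/(y_c·A) = 2.9435 + 0.14726/(2.9435 × 3.74415) = 2.9435 + 0.0133619 = 2.95686 m along the plane.
The resultant acts 0.3435 + 0.0133619 = 0.356862 m (along the plate) below the hinge at the top edge, so the moment about the hinge is M = F × 0.356862 = 100.223 × 0.356862 = 35.7658 kN·m.

M ≈ 35.77 kN·m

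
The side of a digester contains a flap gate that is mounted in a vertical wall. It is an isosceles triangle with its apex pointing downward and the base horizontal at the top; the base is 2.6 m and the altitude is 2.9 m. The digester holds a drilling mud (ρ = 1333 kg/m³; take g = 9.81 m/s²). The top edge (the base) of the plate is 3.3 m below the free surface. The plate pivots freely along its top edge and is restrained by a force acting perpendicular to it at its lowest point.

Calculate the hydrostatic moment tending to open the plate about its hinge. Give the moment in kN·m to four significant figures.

M ≈ 226.4 kN·m

γ = ρg = 1333 × 9.81 / 1000 = 13.07673 kN/m³.
With the apex down, the centroid sits h/3 = 2.9/3 = 0.966667 m below the base (the top edge), so the centroid depth is h_c = 3.3 + 0.966667 = 4.26667 m.
A = ½ × 2.6 × 2.9 = 3.77 m².
Resultant F = γ·h_c·A = 13.07673 × 4.26667 × 3.77 = 210.344 kN.
I_c = b·h³/36 = 2.6 × 2.9³/36 = 1.76143 m⁴.
Centre of pressure: y_p = y_c + I_c/(y_c·A) = 4.26667 + 1.76143/(4.26667 × 3.77) = 4.26667 + 0.109505 = 4.37618 m along the plane.
The resultant acts 0.966667 + 0.109505 = 1.07617 m (along the plate) below the hinge at the top edge, so the moment about the hinge is M = F × 1.07617 = 210.344 × 1.07617 = 226.366 kN·m.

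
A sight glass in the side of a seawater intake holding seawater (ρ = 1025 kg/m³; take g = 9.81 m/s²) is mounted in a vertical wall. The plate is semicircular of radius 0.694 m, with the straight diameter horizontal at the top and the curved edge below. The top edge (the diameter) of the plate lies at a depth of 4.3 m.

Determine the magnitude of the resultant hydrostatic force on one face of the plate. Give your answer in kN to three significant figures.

F ≈ 35.0 kN

γ = ρg = 1025 × 9.81 / 1000 = 10.05525 kN/m³.
The centroid of a semicircle lies 4r/(3π) = 0.294543 m from the diameter, here below the top edge, so the centroid depth is h_c = 4.3 + 0.294543 = 4.59454 m.
A = πr²/2 = π × 0.694²/2 = 0.756552 m².
Resultant F = γ·h_c·A = 10.05525 × 4.59454 × 0.756552 = 34.9521 kN.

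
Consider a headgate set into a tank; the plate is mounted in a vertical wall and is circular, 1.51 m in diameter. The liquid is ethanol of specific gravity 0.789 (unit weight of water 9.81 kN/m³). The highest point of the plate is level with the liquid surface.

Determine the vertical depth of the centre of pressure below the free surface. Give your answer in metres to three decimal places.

γ = 0.789 × 9.81 = 7.74009 kN/m³.
The centroid is at the centre, 0.755 m below the top of the plate, so the centroid depth is h_c = 0.755 m.
A = π(0.755)² = 1.79079 m².
Resultant F = γ·h_c·A = 7.74009 × 0.755 × 1.79079 = 10.465 kN.
I_c = πr⁴/4 = π × 0.755⁴/4 = 0.255198 m⁴.
Centre of pressure: y_p = y_c + I_c/(y_c·A) = 0.755 + 0.255198/(0.755 × 1.79079) = 0.755 + 0.188749 = 0.943749 m along the plane.

h_p = 0.944 m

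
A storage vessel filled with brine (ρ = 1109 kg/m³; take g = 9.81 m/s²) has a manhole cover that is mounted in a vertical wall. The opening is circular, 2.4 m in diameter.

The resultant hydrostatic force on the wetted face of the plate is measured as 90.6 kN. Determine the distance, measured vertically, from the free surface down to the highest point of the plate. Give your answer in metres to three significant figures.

d_top ≈ 0.641 m

γ = ρg = 1109 × 9.81 / 1000 = 10.87929 kN/m³.
A = π(1.2)² = 4.52389 m².
From F = γ·h_c·A, the centroid depth is h_c = 90.6/(10.87929 × 4.52389) = 1.84084 m.
The centroid is at the centre, 1.2 m below the top of the plate, so the highest point sits at h_top = 1.84084 − 1.2 = 0.64084 m below the surface.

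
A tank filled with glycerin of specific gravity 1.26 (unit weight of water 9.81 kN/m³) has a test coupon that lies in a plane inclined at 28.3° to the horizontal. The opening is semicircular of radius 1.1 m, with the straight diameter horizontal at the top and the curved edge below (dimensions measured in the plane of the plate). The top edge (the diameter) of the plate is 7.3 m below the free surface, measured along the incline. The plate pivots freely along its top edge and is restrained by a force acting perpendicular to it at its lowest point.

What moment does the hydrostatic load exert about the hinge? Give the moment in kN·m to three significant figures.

γ = 1.26 × 9.81 = 12.3606 kN/m³.
Let θ = 28.3° be the plate's angle to the horizontal; measure y along the incline from where the plane meets the free surface. Vertical depth h = y·sinθ with sinθ = 0.474088.
The centroid of a semicircle lies 4r/(3π) = 0.466854 m from the diameter, here below the top edge, so y_c = 7.3 + 0.466854 = 7.76685 m and h_c = 7.76685 × 0.474088 = 3.68217 m.
A = πr²/2 = π × 1.1²/2 = 1.90066 m².
Resultant F = γ·h_c·A = 12.3606 × 3.68217 × 1.90066 = 86.5063 kN.
I_c = (π/8 − 8/(9π))·r⁴ = 0.109757 × 1.1⁴ = 0.160695 m⁴.
Centre of pressure: y_p = y_c + I_c/(y_c·A) = 7.76685 + 0.160695/(7.76685 × 1.90066) = 7.76685 + 0.0108856 = 7.77774 m along the plane.
The resultant acts 0.466854 + 0.0108856 = 0.47774 m (along the plate) below the hinge at the top edge, so the moment about the hinge is M = F × 0.47774 = 86.5063 × 0.47774 = 41.3275 kN·m.

M ≈ 41.3 kN·m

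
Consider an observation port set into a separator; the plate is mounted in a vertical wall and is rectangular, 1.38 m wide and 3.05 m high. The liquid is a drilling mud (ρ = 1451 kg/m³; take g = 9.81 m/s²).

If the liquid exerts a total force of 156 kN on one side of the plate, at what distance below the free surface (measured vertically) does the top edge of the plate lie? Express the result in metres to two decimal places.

γ = ρg = 1451 × 9.81 / 1000 = 14.23431 kN/m³.
A = 1.38 × 3.05 = 4.209 m².
From F = γ·h_c·A, the centroid depth is h_c = 156/(14.23431 × 4.209) = 2.60381 m.
The centroid lies 3.05/2 = 1.525 m below the top edge, so the top edge sits at h_top = 2.60381 − 1.525 = 1.07881 m below the surface.

d_top ≈ 1.08 m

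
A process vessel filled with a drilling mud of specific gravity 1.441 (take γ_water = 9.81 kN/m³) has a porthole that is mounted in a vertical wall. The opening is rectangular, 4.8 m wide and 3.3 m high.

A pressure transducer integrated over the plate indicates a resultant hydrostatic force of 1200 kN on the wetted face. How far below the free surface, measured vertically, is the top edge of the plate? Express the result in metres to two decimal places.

d_top ≈ 3.71 m

γ = 1.441 × 9.81 = 14.13621 kN/m³.
A = 4.8 × 3.3 = 15.84 m².
From F = γ·h_c·A, the centroid depth is h_c = 1200/(14.13621 × 15.84) = 5.35912 m.
The centroid lies 3.3/2 = 1.65 m below the top edge, so the top edge sits at h_top = 5.35912 − 1.65 = 3.70912 m below the surface.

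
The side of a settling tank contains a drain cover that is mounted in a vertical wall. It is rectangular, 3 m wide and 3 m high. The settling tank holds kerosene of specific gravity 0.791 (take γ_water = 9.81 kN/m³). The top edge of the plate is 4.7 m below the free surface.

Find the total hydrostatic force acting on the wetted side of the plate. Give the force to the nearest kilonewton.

F ≈ 433 kN

γ = 0.791 × 9.81 = 7.75971 kN/m³.
The centroid lies 3/2 = 1.5 m below the top edge, so the centroid depth is h_c = 4.7 + 1.5 = 6.2 m.
A = 3 × 3 = 9 m².
Resultant F = γ·h_c·A = 7.75971 × 6.2 × 9 = 432.992 kN.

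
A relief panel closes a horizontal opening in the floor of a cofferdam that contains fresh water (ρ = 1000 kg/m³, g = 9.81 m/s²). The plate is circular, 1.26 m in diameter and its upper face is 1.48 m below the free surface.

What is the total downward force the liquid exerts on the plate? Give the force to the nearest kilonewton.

F ≈ 18 kN

γ = ρg = 1000 × 9.81 = 9810 N/m³ = 9.81 kN/m³.
The plate is horizontal, so pressure is uniform at p = γ·h = 9.81 × 1.48 = 14.5188 kN/m².
A = π(0.63)² = 1.2469 m².
F = p·A = 14.5188 × 1.2469 = 18.1035 kN.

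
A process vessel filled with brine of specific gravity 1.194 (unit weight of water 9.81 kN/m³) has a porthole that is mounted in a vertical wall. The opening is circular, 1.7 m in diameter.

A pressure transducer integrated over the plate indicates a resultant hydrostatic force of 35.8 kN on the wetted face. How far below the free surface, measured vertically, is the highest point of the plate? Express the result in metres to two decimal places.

γ = 1.194 × 9.81 = 11.71314 kN/m³.
A = π(0.85)² = 2.2698 m².
From F = γ·h_c·A, the centroid depth is h_c = 35.8/(11.71314 × 2.2698) = 1.34655 m.
The centroid is at the centre, 0.85 m below the top of the plate, so the highest point sits at h_top = 1.34655 − 0.85 = 0.49655 m below the surface.

d_top ≈ 0.50 m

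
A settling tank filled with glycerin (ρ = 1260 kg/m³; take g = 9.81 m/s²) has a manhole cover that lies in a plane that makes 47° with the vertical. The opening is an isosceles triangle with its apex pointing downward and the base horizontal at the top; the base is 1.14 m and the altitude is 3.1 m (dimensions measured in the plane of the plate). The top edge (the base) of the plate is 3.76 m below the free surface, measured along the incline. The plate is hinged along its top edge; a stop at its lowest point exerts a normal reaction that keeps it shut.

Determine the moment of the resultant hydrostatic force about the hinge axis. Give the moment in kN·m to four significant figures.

M ≈ 81.73 kN·m

γ = ρg = 1260 × 9.81 / 1000 = 12.3606 kN/m³.
The plate makes 47° with the vertical, i.e. θ = 90° − 47° = 43° to the horizontal. Measuring y along the incline from the free-surface line, vertical depth h = y·sinθ with sinθ = 0.681998.
With the apex down, the centroid sits h/3 = 3.1/3 = 1.03333 m below the base (the top edge), so y_c = 3.76 + 1.03333 = 4.79333 m and h_c = 4.79333 × 0.681998 = 3.26904 m.
A = ½ × 1.14 × 3.1 = 1.767 m².
Resultant F = γ·h_c·A = 12.3606 × 3.26904 × 1.767 = 71.3997 kN.
I_c = b·h³/36 = 1.14 × 3.1³/36 = 0.943382 m⁴.
Centre of pressure: y_p = y_c + I_c/(y_c·A) = 4.79333 + 0.943382/(4.79333 × 1.767) = 4.79333 + 0.111382 = 4.90471 m along the plane.
The resultant acts 1.03333 + 0.111382 = 1.14471 m (along the plate) below the hinge at the top edge, so the moment about the hinge is M = F × 1.14471 = 71.3997 × 1.14471 = 81.732 kN·m.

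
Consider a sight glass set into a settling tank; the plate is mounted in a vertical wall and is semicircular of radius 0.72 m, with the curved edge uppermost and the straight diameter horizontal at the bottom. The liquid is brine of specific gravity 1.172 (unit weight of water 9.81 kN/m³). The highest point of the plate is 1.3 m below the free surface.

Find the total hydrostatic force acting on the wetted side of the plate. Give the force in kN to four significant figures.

F ≈ 16.05 kN

γ = 1.172 × 9.81 = 11.49732 kN/m³.
The centroid lies 4r/(3π) = 0.305577 m above the diameter, so r − 4r/(3π) = 0.72 − 0.305577 = 0.414423 m below the topmost point, so the centroid depth is h_c = 1.3 + 0.414423 = 1.71442 m.
A = πr²/2 = π × 0.72²/2 = 0.814301 m².
Resultant F = γ·h_c·A = 11.49732 × 1.71442 × 0.814301 = 16.0509 kN.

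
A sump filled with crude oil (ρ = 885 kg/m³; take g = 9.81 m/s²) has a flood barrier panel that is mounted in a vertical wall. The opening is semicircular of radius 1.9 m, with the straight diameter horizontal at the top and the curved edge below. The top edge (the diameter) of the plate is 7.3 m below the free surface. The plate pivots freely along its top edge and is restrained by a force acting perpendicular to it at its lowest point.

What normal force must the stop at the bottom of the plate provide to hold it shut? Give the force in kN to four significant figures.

P ≈ 175.9 kN

γ = ρg = 885 × 9.81 / 1000 = 8.68185 kN/m³.
The centroid of a semicircle lies 4r/(3π) = 0.806385 m from the diameter, here below the top edge, so the centroid depth is h_c = 7.3 + 0.806385 = 8.10638 m.
A = πr²/2 = π × 1.9²/2 = 5.67057 m².
Resultant F = γ·h_c·A = 8.68185 × 8.10638 × 5.67057 = 399.086 kN.
I_c = (π/8 − 8/(9π))·r⁴ = 0.109757 × 1.9⁴ = 1.43036 m⁴.
Centre of pressure: y_p = y_c + I_c/(y_c·A) = 8.10638 + 1.43036/(8.10638 × 5.67057) = 8.10638 + 0.0311166 = 8.1375 m along the plane.
The resultant acts 0.806385 + 0.0311166 = 0.837502 m (along the plate) below the hinge at the top edge, so the moment about the hinge is M = F × 0.837502 = 399.086 × 0.837502 = 334.235 kN·m.
A normal force at the bottom, 1.9 m from the hinge, must supply this moment: P = 334.235/1.9 = 175.913 kN.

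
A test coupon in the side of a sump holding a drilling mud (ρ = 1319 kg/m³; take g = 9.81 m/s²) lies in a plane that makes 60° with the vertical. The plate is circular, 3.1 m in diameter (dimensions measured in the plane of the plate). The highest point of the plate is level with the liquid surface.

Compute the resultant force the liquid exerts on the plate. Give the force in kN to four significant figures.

γ = ρg = 1319 × 9.81 / 1000 = 12.93939 kN/m³.
The plate makes 60° with the vertical, i.e. θ = 90° − 60° = 30° to the horizontal. Measuring y along the incline from the free-surface line, vertical depth h = y·sinθ with sinθ = 0.500000.
The centroid is at the centre, 1.55 m below the top of the plate, so y_c = 1.55 m and h_c = 1.55 × 0.500000 = 0.775 m.
A = π(1.55)² = 7.54768 m².
Resultant F = γ·h_c·A = 12.93939 × 0.775 × 7.54768 = 75.6883 kN.

F ≈ 75.69 kN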